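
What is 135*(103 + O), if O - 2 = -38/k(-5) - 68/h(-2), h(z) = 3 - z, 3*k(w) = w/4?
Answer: 24651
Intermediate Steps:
k(w) = w/12 (k(w) = (w/4)/3 = w/12)
O = 398/5 (O = 2 + (-38/((1/12)*(-5)) - 68/(3 - 1*(-2))) = 2 + (-38/(-5/12) - 68/(3 + 2)) = 2 + (-38*(-12/5) - 68/5) = 2 + (456/5 - 68*⅕) = 2 + (456/5 - 68/5) = 2 + 388/5 = 398/5 ≈ 79.600)
135*(103 + O) = 135*(103 + 398/5) = 135*(913/5) = 24651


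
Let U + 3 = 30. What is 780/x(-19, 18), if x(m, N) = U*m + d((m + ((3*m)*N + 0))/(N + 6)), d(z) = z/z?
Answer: -195/128 ≈ -1.5234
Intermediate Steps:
U = 27 (U = -3 + 30 = 27)
d(z) = 1
x(m, N) = 1 + 27*m (x(m, N) = 27*m + 1 = 1 + 27*m)
780/x(-19, 18) = 780/(1 + 27*(-19)) = 780/(1 - 513) = 780/(-512) = 780*(-1/512) = -195/128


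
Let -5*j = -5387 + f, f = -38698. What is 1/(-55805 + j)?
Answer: -1/46988 ≈ -2.1282e-5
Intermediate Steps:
j = 8817 (j = -(-5387 - 38698)/5 = -1/5*(-44085) = 8817)
1/(-55805 + j) = 1/(-55805 + 8817) = 1/(-46988) = -1/46988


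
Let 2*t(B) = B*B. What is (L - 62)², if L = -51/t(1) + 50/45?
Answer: 2149156/81 ≈ 26533.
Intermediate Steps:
t(B) = B²/2 (t(B) = (B*B)/2 = B²/2)
L = -908/9 (L = -51/((½)*1²) + 50/45 = -51/((½)*1) + 50*(1/45) = -51/½ + 10/9 = -51*2 + 10/9 = -102 + 10/9 = -908/9 ≈ -100.89)
(L - 62)² = (-908/9 - 62)² = (-1466/9)² = 2149156/81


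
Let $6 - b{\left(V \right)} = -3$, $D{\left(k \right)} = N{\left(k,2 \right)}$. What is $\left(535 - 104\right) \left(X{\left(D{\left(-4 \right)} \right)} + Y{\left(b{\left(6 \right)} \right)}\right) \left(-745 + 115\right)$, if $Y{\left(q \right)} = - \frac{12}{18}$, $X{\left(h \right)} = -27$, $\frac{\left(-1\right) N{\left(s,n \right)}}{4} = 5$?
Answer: $7512330$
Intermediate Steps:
$N{\left(s,n \right)} = -20$ ($N{\left(s,n \right)} = \left(-4\right) 5 = -20$)
$D{\left(k \right)} = -20$
$b{\left(V \right)} = 9$ ($b{\left(V \right)} = 6 - -3 = 6 + 3 = 9$)
$Y{\left(q \right)} = - \frac{2}{3}$ ($Y{\left(q \right)} = \left(-12\right) \frac{1}{18} = - \frac{2}{3}$)
$\left(535 - 104\right) \left(X{\left(D{\left(-4 \right)} \right)} + Y{\left(b{\left(6 \right)} \right)}\right) \left(-745 + 115\right) = \left(535 - 104\right) \left(-27 - \frac{2}{3}\right) \left(-745 + 115\right) = 431 \left(\left(- \frac{83}{3}\right) \left(-630\right)\right) = 431 \cdot 17430 = 7512330$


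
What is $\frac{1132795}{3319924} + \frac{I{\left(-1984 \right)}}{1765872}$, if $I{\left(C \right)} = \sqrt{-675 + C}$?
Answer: $\frac{1132795}{3319924} + \frac{i \sqrt{2659}}{1765872} \approx 0.34121 + 2.9201 \cdot 10^{-5} i$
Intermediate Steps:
$\frac{1132795}{3319924} + \frac{I{\left(-1984 \right)}}{1765872} = \frac{1132795}{3319924} + \frac{\sqrt{-675 - 1984}}{1765872} = 1132795 \cdot \frac{1}{3319924} + \sqrt{-2659} \cdot \frac{1}{1765872} = \frac{1132795}{3319924} + i \sqrt{2659} \cdot \frac{1}{1765872} = \frac{1132795}{3319924} + \frac{i \sqrt{2659}}{1765872}$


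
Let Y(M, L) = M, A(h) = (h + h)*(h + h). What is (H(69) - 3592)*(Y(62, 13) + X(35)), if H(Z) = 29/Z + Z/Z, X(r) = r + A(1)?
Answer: -25022750/69 ≈ -3.6265e+5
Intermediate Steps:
A(h) = 4*h² (A(h) = (2*h)*(2*h) = 4*h²)
X(r) = 4 + r (X(r) = r + 4*1² = r + 4*1 = r + 4 = 4 + r)
H(Z) = 1 + 29/Z (H(Z) = 29/Z + 1 = 1 + 29/Z)
(H(69) - 3592)*(Y(62, 13) + X(35)) = ((29 + 69)/69 - 3592)*(62 + (4 + 35)) = ((1/69)*98 - 3592)*(62 + 39) = (98/69 - 3592)*101 = -247750/69*101 = -25022750/69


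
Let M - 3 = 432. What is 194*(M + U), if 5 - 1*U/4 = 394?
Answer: -217474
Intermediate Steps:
M = 435 (M = 3 + 432 = 435)
U = -1556 (U = 20 - 4*394 = 20 - 1576 = -1556)
194*(M + U) = 194*(435 - 1556) = 194*(-1121) = -217474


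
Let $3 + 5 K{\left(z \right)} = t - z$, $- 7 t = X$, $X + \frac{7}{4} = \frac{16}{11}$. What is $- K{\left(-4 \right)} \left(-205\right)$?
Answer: $\frac{13161}{308} \approx 42.731$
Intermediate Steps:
$X = - \frac{13}{44}$ ($X = - \frac{7}{4} + \frac{16}{11} = - \frac{13}{44} \approx -0.29545$)
$t = \frac{13}{308}$ ($t = \left(- \frac{1}{7}\right) \left(- \frac{13}{44}\right) = \frac{13}{308} \approx 0.042208$)
$K{\left(z \right)} = - \frac{911}{1540} - \frac{z}{5}$ ($K{\left(z \right)} = - \frac{3}{5} + \frac{\frac{13}{308} - z}{5} = - \frac{3}{5} - \left(- \frac{13}{1540} + \frac{z}{5}\right) = - \frac{911}{1540} - \frac{z}{5}$)
$- K{\left(-4 \right)} \left(-205\right) = - \left(- \frac{911}{1540} - - \frac{4}{5}\right) \left(-205\right) = - \left(- \frac{911}{1540} + \frac{4}{5}\right) \left(-205\right) = - \frac{321 \left(-205\right)}{1540} = \left(-1\right) \left(- \frac{13161}{308}\right) = \frac{13161}{308}$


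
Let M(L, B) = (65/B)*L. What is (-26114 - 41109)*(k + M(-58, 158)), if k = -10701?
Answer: 56955627872/79 ≈ 7.2096e+8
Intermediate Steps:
M(L, B) = 65*L/B
(-26114 - 41109)*(k + M(-58, 158)) = (-26114 - 41109)*(-10701 + 65*(-58)/158) = -67223*(-10701 + 65*(-58)*(1/158)) = -67223*(-10701 - 1885/79) = -67223*(-847264/79) = 56955627872/79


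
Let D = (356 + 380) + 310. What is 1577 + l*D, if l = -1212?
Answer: -1266175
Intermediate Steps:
D = 1046 (D = 736 + 310 = 1046)
1577 + l*D = 1577 - 1212*1046 = 1577 - 1267752 = -1266175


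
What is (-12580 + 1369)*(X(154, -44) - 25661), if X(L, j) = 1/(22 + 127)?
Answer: 42865123968/149 ≈ 2.8769e+8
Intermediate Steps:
X(L, j) = 1/149
(-12580 + 1369)*(X(154, -44) - 25661) = (-12580 + 1369)*(1/149 - 25661) = -11211*(-3823488/149) = 42865123968/149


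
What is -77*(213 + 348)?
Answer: -43197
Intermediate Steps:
-77*(213 + 348) = -77*561 = -43197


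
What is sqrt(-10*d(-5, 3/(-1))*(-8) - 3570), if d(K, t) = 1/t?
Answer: I*sqrt(32370)/3 ≈ 59.972*I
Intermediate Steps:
sqrt(-10*d(-5, 3/(-1))*(-8) - 3570) = sqrt(-10/(3/(-1))*(-8) - 3570) = sqrt(-10/(3*(-1))*(-8) - 3570) = sqrt(-10/(-3)*(-8) - 3570) = sqrt(-10*(-1/3)*(-8) - 3570) = sqrt((10/3)*(-8) - 3570) = sqrt(-80/3 - 3570) = sqrt(-10790/3) = I*sqrt(32370)/3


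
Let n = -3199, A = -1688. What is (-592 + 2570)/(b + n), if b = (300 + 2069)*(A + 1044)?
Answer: -1978/1528835 ≈ -0.0012938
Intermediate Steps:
b = -1525636 (b = (300 + 2069)*(-1688 + 1044) = 2369*(-644) = -1525636)
(-592 + 2570)/(b + n) = (-592 + 2570)/(-1525636 - 3199) = 1978/(-1528835) = 1978*(-1/1528835) = -1978/1528835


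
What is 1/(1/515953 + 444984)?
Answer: 515953/229590829753 ≈ 2.2473e-6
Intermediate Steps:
1/(1/515953 + 444984) = 1/(229590829753/515953) = 515953/229590829753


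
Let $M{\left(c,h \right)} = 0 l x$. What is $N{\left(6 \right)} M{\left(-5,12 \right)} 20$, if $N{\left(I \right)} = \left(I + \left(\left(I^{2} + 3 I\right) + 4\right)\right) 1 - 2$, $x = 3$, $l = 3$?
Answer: $0$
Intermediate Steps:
$M{\left(c,h \right)} = 0$ ($M{\left(c,h \right)} = 0 \cdot 3 \cdot 3 = 0 \cdot 3 = 0$)
$N{\left(I \right)} = 2 + I^{2} + 4 I$ ($N{\left(I \right)} = \left(I + \left(4 + I^{2} + 3 I\right)\right) 1 - 2 = \left(4 + I^{2} + 4 I\right) 1 - 2 = \left(4 + I^{2} + 4 I\right) - 2 = 2 + I^{2} + 4 I$)
$N{\left(6 \right)} M{\left(-5,12 \right)} 20 = \left(2 + 6^{2} + 4 \cdot 6\right) 0 \cdot 20 = \left(2 + 36 + 24\right) 0 \cdot 20 = 62 \cdot 0 \cdot 20 = 0 \cdot 20 = 0$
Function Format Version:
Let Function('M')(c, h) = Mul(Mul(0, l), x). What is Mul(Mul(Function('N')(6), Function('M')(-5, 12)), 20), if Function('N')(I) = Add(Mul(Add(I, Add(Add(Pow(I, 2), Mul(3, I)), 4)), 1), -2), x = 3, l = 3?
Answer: 0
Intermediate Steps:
Function('M')(c, h) = 0 (Function('M')(c, h) = Mul(Mul(0, 3), 3) = Mul(0, 3) = 0)
Function('N')(I) = Add(2, Pow(I, 2), Mul(4, I)) (Function('N')(I) = Add(Mul(Add(I, Add(4, Pow(I, 2), Mul(3, I))), 1), -2) = Add(Mul(Add(4, Pow(I, 2), Mul(4, I)), 1), -2) = Add(Add(4, Pow(I, 2), Mul(4, I)), -2) = Add(2, Pow(I, 2), Mul(4, I)))
Mul(Mul(Function('N')(6), Function('M')(-5, 12)), 20) = Mul(Mul(Add(2, Pow(6, 2), Mul(4, 6)), 0), 20) = Mul(Mul(Add(2, 36, 24), 0), 20) = Mul(Mul(62, 0), 20) = Mul(0, 20) = 0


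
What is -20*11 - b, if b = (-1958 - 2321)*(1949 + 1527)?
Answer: 14873584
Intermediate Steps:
b = -14873804 (b = -4279*3476 = -14873804)
-20*11 - b = -20*11 - 1*(-14873804) = -220 + 14873804 = 14873584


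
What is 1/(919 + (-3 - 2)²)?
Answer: 1/944 ≈ 0.0010593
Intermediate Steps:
1/(919 + (-3 - 2)²) = 1/(919 + (-5)²) = 1/(919 + 25) = 1/944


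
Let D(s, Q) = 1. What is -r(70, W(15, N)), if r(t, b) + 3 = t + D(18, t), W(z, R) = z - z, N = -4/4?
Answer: -68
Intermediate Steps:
N = -1 (N = -4*1/4 = -1)
W(z, R) = 0
r(t, b) = -2 + t (r(t, b) = -3 + (t + 1) = -3 + (1 + t) = -2 + t)
-r(70, W(15, N)) = -(-2 + 70) = -1*68 = -68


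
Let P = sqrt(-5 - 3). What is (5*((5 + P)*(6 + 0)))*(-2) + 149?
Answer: -151 - 120*I*sqrt(2) ≈ -151.0 - 169.71*I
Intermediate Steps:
P = 2*I*sqrt(2) (P = sqrt(-8) = 2*I*sqrt(2) ≈ 2.8284*I)
(5*((5 + P)*(6 + 0)))*(-2) + 149 = (5*((5 + 2*I*sqrt(2))*(6 + 0)))*(-2) + 149 = (5*((5 + 2*I*sqrt(2))*6))*(-2) + 149 = (5*(30 + 12*I*sqrt(2)))*(-2) + 149 = (150 + 60*I*sqrt(2))*(-2) + 149 = (-300 - 120*I*sqrt(2)) + 149 = -151 - 120*I*sqrt(2)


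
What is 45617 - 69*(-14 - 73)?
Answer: 51620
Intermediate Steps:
45617 - 69*(-14 - 73) = 45617 - 69*(-87) = 45617 - 1*(-6003) = 45617 + 6003 = 51620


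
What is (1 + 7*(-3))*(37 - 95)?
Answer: 1160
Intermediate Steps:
(1 + 7*(-3))*(37 - 95) = (1 - 21)*(-58) = -20*(-58) = 1160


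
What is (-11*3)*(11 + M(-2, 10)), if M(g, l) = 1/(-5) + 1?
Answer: -1947/5 ≈ -389.40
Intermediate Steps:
M(g, l) = ⅘ (M(g, l) = -⅕ + 1 = ⅘)
(-11*3)*(11 + M(-2, 10)) = (-11*3)*(11 + ⅘) = -33*59/5 = -1947/5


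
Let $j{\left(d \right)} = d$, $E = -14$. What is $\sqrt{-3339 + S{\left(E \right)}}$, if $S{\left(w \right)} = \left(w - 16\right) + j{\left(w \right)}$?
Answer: $i \sqrt{3383} \approx 58.164 i$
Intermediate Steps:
$S{\left(w \right)} = -16 + 2 w$ ($S{\left(w \right)} = \left(w - 16\right) + w = \left(-16 + w\right) + w = -16 + 2 w$)
$\sqrt{-3339 + S{\left(E \right)}} = \sqrt{-3339 + \left(-16 + 2 \left(-14\right)\right)} = \sqrt{-3339 - 44} = \sqrt{-3383} = i \sqrt{3383}$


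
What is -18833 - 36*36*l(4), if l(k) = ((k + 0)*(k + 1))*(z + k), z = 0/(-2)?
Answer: -122513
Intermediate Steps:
z = 0 (z = 0*(-1/2) = 0)
l(k) = k**2*(1 + k) (l(k) = ((k + 0)*(k + 1))*(0 + k) = (k*(1 + k))*k = k**2*(1 + k))
-18833 - 36*36*l(4) = -18833 - 36*36*4**2*(1 + 4) = -18833 - 1296*16*5 = -18833 - 1296*80 = -18833 - 1*103680 = -18833 - 103680 = -122513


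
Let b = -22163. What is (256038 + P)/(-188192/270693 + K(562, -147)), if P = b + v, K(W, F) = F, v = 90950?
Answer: -87927853725/39980063 ≈ -2199.3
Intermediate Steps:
P = 68787 (P = -22163 + 90950 = 68787)
(256038 + P)/(-188192/270693 + K(562, -147)) = (256038 + 68787)/(-188192/270693 - 147) = 324825/(-188192*1/270693 - 147) = 324825/(-188192/270693 - 147) = 324825/(-39980063/270693) = 324825*(-270693/39980063) = -87927853725/39980063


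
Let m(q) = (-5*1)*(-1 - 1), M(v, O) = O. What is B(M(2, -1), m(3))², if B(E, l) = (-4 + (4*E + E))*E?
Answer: 81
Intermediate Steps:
m(q) = 10 (m(q) = -5*(-2) = 10)
B(E, l) = E*(-4 + 5*E) (B(E, l) = (-4 + 5*E)*E = E*(-4 + 5*E))
B(M(2, -1), m(3))² = (-(-4 + 5*(-1)))² = (-(-4 - 5))² = (-1*(-9))² = 9² = 81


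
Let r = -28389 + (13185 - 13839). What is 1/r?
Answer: -1/29043 ≈ -3.4432e-5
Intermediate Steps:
r = -29043 (r = -28389 - 654 = -29043)
1/r = 1/(-29043) = -1/29043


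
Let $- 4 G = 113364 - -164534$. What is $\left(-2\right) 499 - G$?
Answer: $\frac{136953}{2} \approx 68477.0$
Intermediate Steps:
$G = - \frac{138949}{2}$ ($G = - \frac{113364 - -164534}{4} = - \frac{113364 + 164534}{4} = \left(- \frac{1}{4}\right) 277898 = - \frac{138949}{2} \approx -69475.0$)
$\left(-2\right) 499 - G = \left(-2\right) 499 - - \frac{138949}{2} = -998 + \frac{138949}{2} = \frac{136953}{2}$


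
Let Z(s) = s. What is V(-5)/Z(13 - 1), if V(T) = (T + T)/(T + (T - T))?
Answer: ⅙ ≈ 0.16667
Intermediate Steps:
V(T) = 2 (V(T) = (2*T)/(T + 0) = (2*T)/T = 2)
V(-5)/Z(13 - 1) = 2/(13 - 1) = 2/12 = 2*(1/12) = ⅙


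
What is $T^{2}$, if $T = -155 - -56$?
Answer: $9801$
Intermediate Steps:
$T = -99$ ($T = -155 + 56 = -99$)
$T^{2} = \left(-99\right)^{2} = 9801$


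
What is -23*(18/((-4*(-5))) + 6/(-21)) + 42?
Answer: 1951/70 ≈ 27.871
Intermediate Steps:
-23*(18/((-4*(-5))) + 6/(-21)) + 42 = -23*(18/20 + 6*(-1/21)) + 42 = -23*(18*(1/20) - 2/7) + 42 = -23*(9/10 - 2/7) + 42 = -23*43/70 + 42 = -989/70 + 42 = 1951/70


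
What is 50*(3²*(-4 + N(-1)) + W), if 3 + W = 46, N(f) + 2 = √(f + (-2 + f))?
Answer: -550 + 900*I ≈ -550.0 + 900.0*I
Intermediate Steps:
N(f) = -2 + √(-2 + 2*f) (N(f) = -2 + √(f + (-2 + f)) = -2 + √(-2 + 2*f))
W = 43 (W = -3 + 46 = 43)
50*(3²*(-4 + N(-1)) + W) = 50*(3²*(-4 + (-2 + √(-2 + 2*(-1)))) + 43) = 50*(9*(-4 + (-2 + √(-2 - 2))) + 43) = 50*(9*(-4 + (-2 + √(-4))) + 43) = 50*(9*(-4 + (-2 + 2*I)) + 43) = 50*(9*(-6 + 2*I) + 43) = 50*((-54 + 18*I) + 43) = 50*(-11 + 18*I) = -550 + 900*I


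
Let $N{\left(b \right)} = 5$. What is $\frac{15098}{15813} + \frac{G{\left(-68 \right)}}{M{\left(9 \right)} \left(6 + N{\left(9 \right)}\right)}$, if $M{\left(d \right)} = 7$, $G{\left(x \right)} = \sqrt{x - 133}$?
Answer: $\frac{15098}{15813} + \frac{i \sqrt{201}}{77} \approx 0.95478 + 0.18412 i$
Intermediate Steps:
$G{\left(x \right)} = \sqrt{-133 + x}$
$\frac{15098}{15813} + \frac{G{\left(-68 \right)}}{M{\left(9 \right)} \left(6 + N{\left(9 \right)}\right)} = \frac{15098}{15813} + \frac{\sqrt{-133 - 68}}{7 \left(6 + 5\right)} = 15098 \cdot \frac{1}{15813} + \frac{\sqrt{-201}}{7 \cdot 11} = \frac{15098}{15813} + \frac{i \sqrt{201}}{77}$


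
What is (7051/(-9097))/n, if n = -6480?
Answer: 641/5358960 ≈ 0.00011961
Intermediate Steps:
(7051/(-9097))/n = (7051/(-9097))/(-6480) = (7051*(-1/9097))*(-1/6480) = -641/827*(-1/6480) = 641/5358960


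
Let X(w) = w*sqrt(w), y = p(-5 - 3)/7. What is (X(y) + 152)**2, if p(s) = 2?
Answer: 7924680/343 + 608*sqrt(14)/49 ≈ 23150.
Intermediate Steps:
y = 2/7 ≈ 0.28571
X(w) = w**(3/2)
(X(y) + 152)**2 = ((2/7)**(3/2) + 152)**2 = (2*sqrt(14)/49 + 152)**2 = (152 + 2*sqrt(14)/49)**2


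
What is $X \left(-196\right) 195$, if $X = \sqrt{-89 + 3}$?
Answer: $- 38220 i \sqrt{86} \approx - 3.5444 \cdot 10^{5} i$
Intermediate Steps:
$X = i \sqrt{86}$ ($X = \sqrt{-86} = i \sqrt{86} \approx 9.2736 i$)
$X \left(-196\right) 195 = i \sqrt{86} \left(-196\right) 195 = - 196 i \sqrt{86} \cdot 195 = - 38220 i \sqrt{86}$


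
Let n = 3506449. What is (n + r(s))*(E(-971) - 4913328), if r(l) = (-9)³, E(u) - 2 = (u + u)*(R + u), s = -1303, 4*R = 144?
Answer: -10859164020320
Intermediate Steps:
R = 36 (R = (¼)*144 = 36)
E(u) = 2 + 2*u*(36 + u) (E(u) = 2 + (u + u)*(36 + u) = 2 + (2*u)*(36 + u) = 2 + 2*u*(36 + u))
r(l) = -729
(n + r(s))*(E(-971) - 4913328) = (3506449 - 729)*((2 + 2*(-971)² + 72*(-971)) - 4913328) = 3505720*((2 + 2*942841 - 69912) - 4913328) = 3505720*((2 + 1885682 - 69912) - 4913328) = 3505720*(1815772 - 4913328) = 3505720*(-3097556) = -10859164020320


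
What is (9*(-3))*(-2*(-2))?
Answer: -108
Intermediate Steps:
(9*(-3))*(-2*(-2)) = -27*4 = -108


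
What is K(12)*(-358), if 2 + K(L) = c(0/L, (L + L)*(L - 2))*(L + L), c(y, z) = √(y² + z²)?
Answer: -2061364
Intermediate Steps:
K(L) = -2 + 4*L*√(L²*(-2 + L)²) (K(L) = -2 + √((0/L)² + ((L + L)*(L - 2))²)*(L + L) = -2 + √(0² + ((2*L)*(-2 + L))²)*(2*L) = -2 + √(0 + (2*L*(-2 + L))²)*(2*L) = -2 + √(0 + 4*L²*(-2 + L)²)*(2*L) = -2 + √(4*L²*(-2 + L)²)*(2*L) = -2 + (2*√(L²*(-2 + L)²))*(2*L) = -2 + 4*L*√(L²*(-2 + L)²))
K(12)*(-358) = (-2 + 4*12*√(12²*(-2 + 12)²))*(-358) = (-2 + 4*12*√(144*10²))*(-358) = (-2 + 4*12*√(144*100))*(-358) = (-2 + 4*12*√14400)*(-358) = (-2 + 4*12*120)*(-358) = (-2 + 5760)*(-358) = 5758*(-358) = -2061364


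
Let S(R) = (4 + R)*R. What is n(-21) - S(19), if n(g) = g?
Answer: -458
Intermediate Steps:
S(R) = R*(4 + R)
n(-21) - S(19) = -21 - 19*(4 + 19) = -21 - 19*23 = -21 - 1*437 = -21 - 437 = -458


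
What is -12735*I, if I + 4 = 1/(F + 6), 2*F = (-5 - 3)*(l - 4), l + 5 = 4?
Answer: 1311705/26 ≈ 50450.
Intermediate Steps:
l = -1 (l = -5 + 4 = -1)
F = 20 (F = ((-5 - 3)*(-1 - 4))/2 = (-8*(-5))/2 = (½)*40 = 20)
I = -103/26 (I = -4 + 1/(20 + 6) = -4 + 1/26 = -103/26 ≈ -3.9615)
-12735*I = -12735*(-103/26) = 1311705/26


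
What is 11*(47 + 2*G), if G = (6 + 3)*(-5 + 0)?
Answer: -473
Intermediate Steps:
G = -45 (G = 9*(-5) = -45)
11*(47 + 2*G) = 11*(47 + 2*(-45)) = 11*(47 - 90) = 11*(-43) = -473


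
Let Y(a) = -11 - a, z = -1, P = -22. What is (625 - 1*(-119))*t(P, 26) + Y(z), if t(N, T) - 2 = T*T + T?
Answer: 523766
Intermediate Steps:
t(N, T) = 2 + T + T² (t(N, T) = 2 + (T*T + T) = 2 + (T² + T) = 2 + (T + T²) = 2 + T + T²)
(625 - 1*(-119))*t(P, 26) + Y(z) = (625 - 1*(-119))*(2 + 26 + 26²) + (-11 - 1*(-1)) = (625 + 119)*(2 + 26 + 676) + (-11 + 1) = 744*704 - 10 = 523776 - 10 = 523766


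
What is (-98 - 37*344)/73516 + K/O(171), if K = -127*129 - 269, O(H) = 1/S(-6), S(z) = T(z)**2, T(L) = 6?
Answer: -22035398189/36758 ≈ -5.9947e+5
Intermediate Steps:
S(z) = 36 (S(z) = 6**2 = 36)
O(H) = 1/36
K = -16652 (K = -16383 - 269 = -16652)
(-98 - 37*344)/73516 + K/O(171) = (-98 - 37*344)/73516 - 16652/1/36 = (-98 - 12728)*(1/73516) - 16652*36 = -12826*1/73516 - 599472 = -6413/36758 - 599472 = -22035398189/36758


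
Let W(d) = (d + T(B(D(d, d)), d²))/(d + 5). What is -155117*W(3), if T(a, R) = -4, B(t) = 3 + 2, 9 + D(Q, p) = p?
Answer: 155117/8 ≈ 19390.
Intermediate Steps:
D(Q, p) = -9 + p
B(t) = 5
W(d) = (-4 + d)/(5 + d) (W(d) = (d - 4)/(d + 5) = (-4 + d)/(5 + d))
-155117*W(3) = -155117*(-4 + 3)/(5 + 3) = -155117*(-1)/8 = -155117*(-⅛) = 155117/8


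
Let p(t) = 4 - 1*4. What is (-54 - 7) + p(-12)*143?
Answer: -61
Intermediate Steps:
p(t) = 0 (p(t) = 4 - 4 = 0)
(-54 - 7) + p(-12)*143 = (-54 - 7) + 0*143 = -61 + 0 = -61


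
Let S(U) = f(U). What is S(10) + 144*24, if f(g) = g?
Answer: 3466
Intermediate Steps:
S(U) = U
S(10) + 144*24 = 10 + 144*24 = 10 + 3456 = 3466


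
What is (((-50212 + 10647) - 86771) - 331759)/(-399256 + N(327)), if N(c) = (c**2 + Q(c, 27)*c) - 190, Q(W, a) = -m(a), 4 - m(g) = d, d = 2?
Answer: 458095/293171 ≈ 1.5626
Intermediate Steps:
m(g) = 2 (m(g) = 4 - 1*2 = 4 - 2 = 2)
Q(W, a) = -2 (Q(W, a) = -1*2 = -2)
N(c) = -190 + c**2 - 2*c (N(c) = (c**2 - 2*c) - 190 = -190 + c**2 - 2*c)
(((-50212 + 10647) - 86771) - 331759)/(-399256 + N(327)) = (((-50212 + 10647) - 86771) - 331759)/(-399256 + (-190 + 327**2 - 2*327)) = ((-39565 - 86771) - 331759)/(-399256 + (-190 + 106929 - 654)) = (-126336 - 331759)/(-399256 + 106085) = -458095/(-293171) = -458095*(-1/293171) = 458095/293171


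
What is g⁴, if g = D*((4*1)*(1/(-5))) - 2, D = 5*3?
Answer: 38416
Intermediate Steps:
D = 15
g = -14 (g = 15*((4*1)*(1/(-5))) - 2 = 15*(4*(1*(-⅕))) - 2 = 15*(4*(-⅕)) - 2 = 15*(-⅘) - 2 = -12 - 2 = -14)
g⁴ = (-14)⁴ = 38416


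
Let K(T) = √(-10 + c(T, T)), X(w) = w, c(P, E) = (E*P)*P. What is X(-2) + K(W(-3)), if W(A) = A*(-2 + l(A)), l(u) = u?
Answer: -2 + √3365 ≈ 56.009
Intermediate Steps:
W(A) = A*(-2 + A)
c(P, E) = E*P²
K(T) = √(-10 + T³) (K(T) = √(-10 + T*T²) = √(-10 + T³))
X(-2) + K(W(-3)) = -2 + √(-10 + (-3*(-2 - 3))³) = -2 + √(-10 + (-3*(-5))³) = -2 + √(-10 + 15³) = -2 + √(-10 + 3375) = -2 + √3365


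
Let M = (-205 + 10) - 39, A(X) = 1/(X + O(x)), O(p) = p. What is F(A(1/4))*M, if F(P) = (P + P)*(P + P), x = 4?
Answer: -14976/289 ≈ -51.820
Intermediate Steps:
A(X) = 1/(4 + X) (A(X) = 1/(X + 4) = 1/(4 + X))
F(P) = 4*P**2 (F(P) = (2*P)*(2*P) = 4*P**2)
M = -234 (M = -195 - 39 = -234)
F(A(1/4))*M = (4*(1/(4 + 1/4))**2)*(-234) = (4*(1/(17/4))**2)*(-234) = (4*(4/17)**2)*(-234) = (4*(16/289))*(-234) = (64/289)*(-234) = -14976/289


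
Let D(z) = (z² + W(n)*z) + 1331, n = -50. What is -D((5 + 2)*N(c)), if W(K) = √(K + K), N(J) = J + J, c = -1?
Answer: -1527 + 140*I ≈ -1527.0 + 140.0*I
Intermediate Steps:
N(J) = 2*J
W(K) = √2*√K (W(K) = √(2*K) = √2*√K)
D(z) = 1331 + z² + 10*I*z (D(z) = (z² + (√2*√(-50))*z) + 1331 = (z² + (√2*(5*I*√2))*z) + 1331 = (z² + (10*I)*z) + 1331 = (z² + 10*I*z) + 1331 = 1331 + z² + 10*I*z)
-D((5 + 2)*N(c)) = -(1331 + ((5 + 2)*(2*(-1)))² + 10*I*((5 + 2)*(2*(-1)))) = -(1331 + (7*(-2))² + 10*I*(7*(-2))) = -(1331 + (-14)² + 10*I*(-14)) = -(1331 + 196 - 140*I) = -(1527 - 140*I) = -1527 + 140*I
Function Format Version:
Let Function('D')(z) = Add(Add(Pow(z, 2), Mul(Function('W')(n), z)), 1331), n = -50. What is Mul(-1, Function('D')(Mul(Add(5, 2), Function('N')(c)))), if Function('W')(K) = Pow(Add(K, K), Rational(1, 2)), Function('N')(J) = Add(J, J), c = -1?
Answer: Add(-1527, Mul(140, I)) ≈ Add(-1527.0, Mul(140.00, I))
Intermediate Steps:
Function('N')(J) = Mul(2, J)
Function('W')(K) = Mul(Pow(2, Rational(1, 2)), Pow(K, Rational(1, 2))) (Function('W')(K) = Pow(Mul(2, K), Rational(1, 2)) = Mul(Pow(2, Rational(1, 2)), Pow(K, Rational(1, 2))))
Function('D')(z) = Add(1331, Pow(z, 2), Mul(10, I, z)) (Function('D')(z) = Add(Add(Pow(z, 2), Mul(Mul(Pow(2, Rational(1, 2)), Pow(-50, Rational(1, 2))), z)), 1331) = Add(Add(Pow(z, 2), Mul(Mul(Pow(2, Rational(1, 2)), Mul(5, I, Pow(2, Rational(1, 2)))), z)), 1331) = Add(Add(Pow(z, 2), Mul(Mul(10, I), z)), 1331) = Add(Add(Pow(z, 2), Mul(10, I, z)), 1331) = Add(1331, Pow(z, 2), Mul(10, I, z)))
Mul(-1, Function('D')(Mul(Add(5, 2), Function('N')(c)))) = Mul(-1, Add(1331, Pow(Mul(Add(5, 2), Mul(2, -1)), 2), Mul(10, I, Mul(Add(5, 2), Mul(2, -1))))) = Mul(-1, Add(1331, Pow(Mul(7, -2), 2), Mul(10, I, Mul(7, -2)))) = Mul(-1, Add(1331, Pow(-14, 2), Mul(10, I, -14))) = Mul(-1, Add(1331, 196, Mul(-140, I))) = Mul(-1, Add(1527, Mul(-140, I))) = Add(-1527, Mul(140, I))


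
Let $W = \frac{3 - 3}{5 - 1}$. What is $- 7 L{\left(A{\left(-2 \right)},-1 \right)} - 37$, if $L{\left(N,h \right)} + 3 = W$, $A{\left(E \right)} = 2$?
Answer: $-16$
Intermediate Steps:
$W = 0$ ($W = \frac{0}{4} = 0 \cdot \frac{1}{4} = 0$)
$L{\left(N,h \right)} = -3$ ($L{\left(N,h \right)} = -3 + 0 = -3$)
$- 7 L{\left(A{\left(-2 \right)},-1 \right)} - 37 = \left(-7\right) \left(-3\right) - 37 = 21 - 37 = -16$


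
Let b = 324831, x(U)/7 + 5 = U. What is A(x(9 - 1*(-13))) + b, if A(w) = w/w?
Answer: 324832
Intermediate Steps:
x(U) = -35 + 7*U
A(w) = 1
A(x(9 - 1*(-13))) + b = 1 + 324831 = 324832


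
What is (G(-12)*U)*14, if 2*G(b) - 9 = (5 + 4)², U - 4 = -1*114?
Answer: -69300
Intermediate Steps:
U = -110 (U = 4 - 1*114 = 4 - 114 = -110)
G(b) = 45 (G(b) = 9/2 + (5 + 4)²/2 = 9/2 + (½)*9² = 9/2 + (½)*81 = 9/2 + 81/2 = 45)
(G(-12)*U)*14 = (45*(-110))*14 = -4950*14 = -69300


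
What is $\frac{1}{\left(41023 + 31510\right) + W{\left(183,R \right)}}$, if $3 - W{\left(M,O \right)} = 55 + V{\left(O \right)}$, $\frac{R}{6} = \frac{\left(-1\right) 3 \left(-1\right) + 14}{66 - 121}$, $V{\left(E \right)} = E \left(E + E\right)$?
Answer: $\frac{3025}{219234217} \approx 1.3798 \cdot 10^{-5}$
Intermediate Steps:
$V{\left(E \right)} = 2 E^{2}$ ($V{\left(E \right)} = E 2 E = 2 E^{2}$)
$R = - \frac{102}{55}$ ($R = 6 \frac{\left(-1\right) 3 \left(-1\right) + 14}{66 - 121} = 6 \frac{\left(-3\right) \left(-1\right) + 14}{-55} = 6 \left(3 + 14\right) \left(- \frac{1}{55}\right) = 6 \cdot 17 \left(- \frac{1}{55}\right) = 6 \left(- \frac{17}{55}\right) = - \frac{102}{55} \approx -1.8545$)
$W{\left(M,O \right)} = -52 - 2 O^{2}$ ($W{\left(M,O \right)} = 3 - \left(55 + 2 O^{2}\right) = -52 - 2 O^{2}$)
$\frac{1}{\left(41023 + 31510\right) + W{\left(183,R \right)}} = \frac{1}{\left(41023 + 31510\right) - \left(52 + 2 \left(- \frac{102}{55}\right)^{2}\right)} = \frac{1}{72533 - \frac{178108}{3025}} = \frac{1}{\frac{219234217}{3025}} = \frac{3025}{219234217}$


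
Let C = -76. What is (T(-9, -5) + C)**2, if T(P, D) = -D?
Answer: 5041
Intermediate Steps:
(T(-9, -5) + C)**2 = (-1*(-5) - 76)**2 = (5 - 76)**2 = (-71)**2 = 5041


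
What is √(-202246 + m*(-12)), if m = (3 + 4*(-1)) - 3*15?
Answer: I*√201694 ≈ 449.1*I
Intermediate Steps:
m = -46 (m = (3 - 4) - 45 = -1 - 45 = -46)
√(-202246 + m*(-12)) = √(-202246 - 46*(-12)) = √(-202246 + 552) = √(-201694) = I*√201694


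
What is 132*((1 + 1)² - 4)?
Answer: 0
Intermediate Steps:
132*((1 + 1)² - 4) = 132*(2² - 4) = 132*(4 - 4) = 132*0 = 0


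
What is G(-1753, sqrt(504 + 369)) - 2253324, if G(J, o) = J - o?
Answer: -2255077 - 3*sqrt(97) ≈ -2.2551e+6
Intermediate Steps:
G(-1753, sqrt(504 + 369)) - 2253324 = (-1753 - sqrt(504 + 369)) - 2253324 = (-1753 - sqrt(873)) - 2253324 = (-1753 - 3*sqrt(97)) - 2253324 = -2255077 - 3*sqrt(97)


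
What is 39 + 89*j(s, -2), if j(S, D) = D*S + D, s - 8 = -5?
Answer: -673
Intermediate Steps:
s = 3 (s = 8 - 5 = 3)
j(S, D) = D + D*S
39 + 89*j(s, -2) = 39 + 89*(-2*(1 + 3)) = 39 + 89*(-2*4) = 39 + 89*(-8) = 39 - 712 = -673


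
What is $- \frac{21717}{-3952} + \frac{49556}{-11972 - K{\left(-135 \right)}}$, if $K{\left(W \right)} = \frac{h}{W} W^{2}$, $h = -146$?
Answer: $\frac{12952439}{3294928} \approx 3.931$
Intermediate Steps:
$K{\left(W \right)} = - 146 W$ ($K{\left(W \right)} = - \frac{146}{W} W^{2} = - 146 W$)
$- \frac{21717}{-3952} + \frac{49556}{-11972 - K{\left(-135 \right)}} = - \frac{21717}{-3952} + \frac{49556}{-11972 - \left(-146\right) \left(-135\right)} = \left(-21717\right) \left(- \frac{1}{3952}\right) + \frac{49556}{-11972 - 19710} = \frac{1143}{208} + \frac{49556}{-11972 - 19710} = \frac{1143}{208} + \frac{49556}{-31682} = \frac{1143}{208} + 49556 \left(- \frac{1}{31682}\right) = \frac{1143}{208} - \frac{24778}{15841} = \frac{12952439}{3294928}$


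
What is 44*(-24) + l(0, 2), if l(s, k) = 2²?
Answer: -1052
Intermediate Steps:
l(s, k) = 4
44*(-24) + l(0, 2) = 44*(-24) + 4 = -1056 + 4 = -1052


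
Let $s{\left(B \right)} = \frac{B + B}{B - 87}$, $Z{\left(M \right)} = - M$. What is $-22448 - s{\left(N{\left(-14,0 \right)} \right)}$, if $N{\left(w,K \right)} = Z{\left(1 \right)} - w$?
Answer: $- \frac{830563}{37} \approx -22448.0$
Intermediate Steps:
$N{\left(w,K \right)} = -1 - w$ ($N{\left(w,K \right)} = \left(-1\right) 1 - w = -1 - w$)
$s{\left(B \right)} = \frac{2 B}{-87 + B}$
$-22448 - s{\left(N{\left(-14,0 \right)} \right)} = -22448 - \frac{2 \left(-1 - -14\right)}{-87 - -13} = -22448 - \frac{2 \left(-1 + 14\right)}{-87 + \left(-1 + 14\right)} = -22448 - 2 \cdot 13 \frac{1}{-87 + 13} = -22448 - 2 \cdot 13 \frac{1}{-74} = -22448 - 2 \cdot 13 \left(- \frac{1}{74}\right) = -22448 - - \frac{13}{37} = -22448 + \frac{13}{37} = - \frac{830563}{37}$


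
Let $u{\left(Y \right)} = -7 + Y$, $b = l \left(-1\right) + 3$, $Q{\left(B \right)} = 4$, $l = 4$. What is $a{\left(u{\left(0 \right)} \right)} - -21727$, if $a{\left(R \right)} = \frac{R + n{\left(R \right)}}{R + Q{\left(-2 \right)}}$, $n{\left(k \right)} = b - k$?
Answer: $\frac{65182}{3} \approx 21727.0$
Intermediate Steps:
$b = -1$ ($b = 4 \left(-1\right) + 3 = -4 + 3 = -1$)
$n{\left(k \right)} = -1 - k$
$a{\left(R \right)} = - \frac{1}{4 + R}$ ($a{\left(R \right)} = \frac{R - \left(1 + R\right)}{R + 4} = - \frac{1}{4 + R}$)
$a{\left(u{\left(0 \right)} \right)} - -21727 = - \frac{1}{4 + \left(-7 + 0\right)} - -21727 = - \frac{1}{4 - 7} + 21727 = - \frac{1}{-3} + 21727 = \left(-1\right) \left(- \frac{1}{3}\right) + 21727 = \frac{1}{3} + 21727 = \frac{65182}{3}$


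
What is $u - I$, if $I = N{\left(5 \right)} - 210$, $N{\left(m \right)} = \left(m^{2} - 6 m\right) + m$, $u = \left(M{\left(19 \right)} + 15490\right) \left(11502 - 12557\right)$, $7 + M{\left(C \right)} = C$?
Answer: $-16354400$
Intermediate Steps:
$M{\left(C \right)} = -7 + C$
$u = -16354610$ ($u = \left(\left(-7 + 19\right) + 15490\right) \left(11502 - 12557\right) = \left(12 + 15490\right) \left(-1055\right) = 15502 \left(-1055\right) = -16354610$)
$N{\left(m \right)} = m^{2} - 5 m$
$I = -210$ ($I = 5 \left(-5 + 5\right) - 210 = 5 \cdot 0 - 210 = 0 - 210 = -210$)
$u - I = -16354610 - -210 = -16354610 + 210 = -16354400$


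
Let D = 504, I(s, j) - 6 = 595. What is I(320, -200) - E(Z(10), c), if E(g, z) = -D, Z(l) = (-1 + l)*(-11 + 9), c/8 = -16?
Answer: 1105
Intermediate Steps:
I(s, j) = 601 (I(s, j) = 6 + 595 = 601)
c = -128 (c = 8*(-16) = -128)
Z(l) = 2 - 2*l (Z(l) = (-1 + l)*(-2) = 2 - 2*l)
E(g, z) = -504 (E(g, z) = -1*504 = -504)
I(320, -200) - E(Z(10), c) = 601 - 1*(-504) = 601 + 504 = 1105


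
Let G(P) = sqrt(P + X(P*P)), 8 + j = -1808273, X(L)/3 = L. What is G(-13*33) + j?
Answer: -1808281 + sqrt(551694) ≈ -1.8075e+6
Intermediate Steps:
X(L) = 3*L
j = -1808281 (j = -8 - 1808273 = -1808281)
G(P) = sqrt(P + 3*P**2) (G(P) = sqrt(P + 3*(P*P)) = sqrt(P + 3*P**2))
G(-13*33) + j = sqrt((-13*33)*(1 + 3*(-13*33))) - 1808281 = sqrt(-429*(1 + 3*(-429))) - 1808281 = sqrt(-429*(1 - 1287)) - 1808281 = sqrt(-429*(-1286)) - 1808281 = sqrt(551694) - 1808281 = -1808281 + sqrt(551694)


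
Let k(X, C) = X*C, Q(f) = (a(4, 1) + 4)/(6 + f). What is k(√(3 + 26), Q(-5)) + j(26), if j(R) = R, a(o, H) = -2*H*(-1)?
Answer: 26 + 6*√29 ≈ 58.311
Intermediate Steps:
a(o, H) = 2*H (a(o, H) = -(-2)*H = 2*H)
Q(f) = 6/(6 + f) (Q(f) = (2*1 + 4)/(6 + f) = (2 + 4)/(6 + f) = 6/(6 + f))
k(X, C) = C*X
k(√(3 + 26), Q(-5)) + j(26) = (6/(6 - 5))*√(3 + 26) + 26 = (6/1)*√29 + 26 = (6*1)*√29 + 26 = 6*√29 + 26 = 26 + 6*√29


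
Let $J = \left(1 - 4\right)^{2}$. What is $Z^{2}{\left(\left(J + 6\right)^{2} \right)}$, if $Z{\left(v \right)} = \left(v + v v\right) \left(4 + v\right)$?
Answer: $135597873622500$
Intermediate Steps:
$J = 9$ ($J = \left(-3\right)^{2} = 9$)
$Z{\left(v \right)} = \left(4 + v\right) \left(v + v^{2}\right)$ ($Z{\left(v \right)} = \left(v + v^{2}\right) \left(4 + v\right) = \left(4 + v\right) \left(v + v^{2}\right)$)
$Z^{2}{\left(\left(J + 6\right)^{2} \right)} = \left(\left(9 + 6\right)^{2} \left(4 + \left(\left(9 + 6\right)^{2}\right)^{2} + 5 \left(9 + 6\right)^{2}\right)\right)^{2} = \left(15^{2} \left(4 + \left(15^{2}\right)^{2} + 5 \cdot 15^{2}\right)\right)^{2} = \left(225 \left(4 + 225^{2} + 5 \cdot 225\right)\right)^{2} = \left(225 \left(4 + 50625 + 1125\right)\right)^{2} = \left(225 \cdot 51754\right)^{2} = 11644650^{2} = 135597873622500$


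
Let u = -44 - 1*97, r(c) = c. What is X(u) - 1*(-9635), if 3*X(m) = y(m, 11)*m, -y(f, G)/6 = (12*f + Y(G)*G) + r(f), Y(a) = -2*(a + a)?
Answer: -643759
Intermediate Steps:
Y(a) = -4*a
y(f, G) = -78*f + 24*G**2 (y(f, G) = -6*((12*f + (-4*G)*G) + f) = -6*((12*f - 4*G**2) + f) = -6*((-4*G**2 + 12*f) + f) = -6*(-4*G**2 + 13*f) = -78*f + 24*G**2)
u = -141 (u = -44 - 97 = -141)
X(m) = m*(2904 - 78*m)/3 (X(m) = ((-78*m + 24*11**2)*m)/3 = ((-78*m + 24*121)*m)/3 = ((-78*m + 2904)*m)/3 = ((2904 - 78*m)*m)/3 = (m*(2904 - 78*m))/3 = m*(2904 - 78*m)/3)
X(u) - 1*(-9635) = 2*(-141)*(484 - 13*(-141)) - 1*(-9635) = 2*(-141)*(484 + 1833) + 9635 = 2*(-141)*2317 + 9635 = -653394 + 9635 = -643759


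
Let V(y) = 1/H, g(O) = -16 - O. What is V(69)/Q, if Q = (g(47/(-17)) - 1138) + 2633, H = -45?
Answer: -17/1133550 ≈ -1.4997e-5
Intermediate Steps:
V(y) = -1/45 (V(y) = 1/(-45) = -1/45)
Q = 25190/17 (Q = ((-16 - 47/(-17)) - 1138) + 2633 = ((-16 - 47*(-1)/17) - 1138) + 2633 = ((-16 - 1*(-47/17)) - 1138) + 2633 = ((-16 + 47/17) - 1138) + 2633 = (-225/17 - 1138) + 2633 = -19571/17 + 2633 = 25190/17 ≈ 1481.8)
V(69)/Q = -1/(45*25190/17) = -1/45*17/25190 = -17/1133550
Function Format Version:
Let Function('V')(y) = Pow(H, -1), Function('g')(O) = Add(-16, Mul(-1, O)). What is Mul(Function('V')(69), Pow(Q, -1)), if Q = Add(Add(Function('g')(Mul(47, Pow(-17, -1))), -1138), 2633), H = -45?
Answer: Rational(-17, 1133550) ≈ -1.4997e-5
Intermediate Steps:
Function('V')(y) = Rational(-1, 45) (Function('V')(y) = Pow(-45, -1) = Rational(-1, 45))
Q = Rational(25190, 17) (Q = Add(Add(Add(-16, Mul(-1, Mul(47, Pow(-17, -1)))), -1138), 2633) = Add(Add(Add(-16, Mul(-1, Mul(47, Rational(-1, 17)))), -1138), 2633) = Add(Add(Add(-16, Mul(-1, Rational(-47, 17))), -1138), 2633) = Add(Add(Add(-16, Rational(47, 17)), -1138), 2633) = Add(Add(Rational(-225, 17), -1138), 2633) = Add(Rational(-19571, 17), 2633) = Rational(25190, 17) ≈ 1481.8)
Mul(Function('V')(69), Pow(Q, -1)) = Mul(Rational(-1, 45), Pow(Rational(25190, 17), -1)) = Mul(Rational(-1, 45), Rational(17, 25190)) = Rational(-17, 1133550)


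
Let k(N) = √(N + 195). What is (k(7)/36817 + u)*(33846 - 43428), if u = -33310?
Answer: 319176420 - 9582*√202/36817 ≈ 3.1918e+8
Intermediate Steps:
k(N) = √(195 + N)
(k(7)/36817 + u)*(33846 - 43428) = (√(195 + 7)/36817 - 33310)*(33846 - 43428) = (√202*(1/36817) - 33310)*(-9582) = (√202/36817 - 33310)*(-9582) = (-33310 + √202/36817)*(-9582) = 319176420 - 9582*√202/36817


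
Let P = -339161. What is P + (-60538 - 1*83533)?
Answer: -483232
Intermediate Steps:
P + (-60538 - 1*83533) = -339161 + (-60538 - 1*83533) = -339161 + (-60538 - 83533) = -339161 - 144071 = -483232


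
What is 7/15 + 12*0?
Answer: 7/15 ≈ 0.46667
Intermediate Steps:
7/15 + 12*0 = 7*(1/15) + 0 = 7/15 + 0 = 7/15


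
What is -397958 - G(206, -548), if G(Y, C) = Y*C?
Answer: -285070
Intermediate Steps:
G(Y, C) = C*Y
-397958 - G(206, -548) = -397958 - (-548)*206 = -397958 - 1*(-112888) = -397958 + 112888 = -285070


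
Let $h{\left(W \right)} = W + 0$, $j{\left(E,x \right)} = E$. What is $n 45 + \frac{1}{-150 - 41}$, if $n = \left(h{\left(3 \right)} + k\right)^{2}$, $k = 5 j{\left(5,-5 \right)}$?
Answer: $\frac{6738479}{191} \approx 35280.0$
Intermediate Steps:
$h{\left(W \right)} = W$
$k = 25$ ($k = 5 \cdot 5 = 25$)
$n = 784$ ($n = \left(3 + 25\right)^{2} = 28^{2} = 784$)
$n 45 + \frac{1}{-150 - 41} = 784 \cdot 45 + \frac{1}{-150 - 41} = 35280 + \frac{1}{-191} = 35280 - \frac{1}{191} = \frac{6738479}{191}$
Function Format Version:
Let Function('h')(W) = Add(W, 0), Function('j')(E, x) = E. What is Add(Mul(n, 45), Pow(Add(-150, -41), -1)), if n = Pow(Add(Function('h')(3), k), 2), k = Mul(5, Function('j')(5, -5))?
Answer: Rational(6738479, 191) ≈ 35280.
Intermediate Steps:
Function('h')(W) = W
k = 25 (k = Mul(5, 5) = 25)
n = 784 (n = Pow(Add(3, 25), 2) = Pow(28, 2) = 784)
Add(Mul(n, 45), Pow(Add(-150, -41), -1)) = Add(Mul(784, 45), Pow(Add(-150, -41), -1)) = Add(35280, Pow(-191, -1)) = Add(35280, Rational(-1, 191)) = Rational(6738479, 191)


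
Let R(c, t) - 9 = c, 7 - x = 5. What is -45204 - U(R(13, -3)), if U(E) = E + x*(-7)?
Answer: -45212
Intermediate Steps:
x = 2 (x = 7 - 1*5 = 7 - 5 = 2)
R(c, t) = 9 + c
U(E) = -14 + E (U(E) = E + 2*(-7) = E - 14 = -14 + E)
-45204 - U(R(13, -3)) = -45204 - (-14 + (9 + 13)) = -45204 - (-14 + 22) = -45204 - 1*8 = -45204 - 8 = -45212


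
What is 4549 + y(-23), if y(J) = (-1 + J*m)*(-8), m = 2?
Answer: 4925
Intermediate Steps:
y(J) = 8 - 16*J (y(J) = (-1 + J*2)*(-8) = (-1 + 2*J)*(-8) = 8 - 16*J)
4549 + y(-23) = 4549 + (8 - 16*(-23)) = 4549 + (8 + 368) = 4549 + 376 = 4925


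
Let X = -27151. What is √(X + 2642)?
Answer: I*√24509 ≈ 156.55*I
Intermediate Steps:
√(X + 2642) = √(-27151 + 2642) = √(-24509) = I*√24509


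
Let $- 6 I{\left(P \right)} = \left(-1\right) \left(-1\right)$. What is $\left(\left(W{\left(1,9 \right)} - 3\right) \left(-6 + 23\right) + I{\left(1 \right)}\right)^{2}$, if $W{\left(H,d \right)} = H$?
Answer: $\frac{42025}{36} \approx 1167.4$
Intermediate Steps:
$I{\left(P \right)} = - \frac{1}{6}$ ($I{\left(P \right)} = - \frac{\left(-1\right) \left(-1\right)}{6} = \left(- \frac{1}{6}\right) 1 = - \frac{1}{6}$)
$\left(\left(W{\left(1,9 \right)} - 3\right) \left(-6 + 23\right) + I{\left(1 \right)}\right)^{2} = \left(\left(1 - 3\right) \left(-6 + 23\right) - \frac{1}{6}\right)^{2} = \left(\left(-2\right) 17 - \frac{1}{6}\right)^{2} = \left(-34 - \frac{1}{6}\right)^{2} = \left(- \frac{205}{6}\right)^{2} = \frac{42025}{36}$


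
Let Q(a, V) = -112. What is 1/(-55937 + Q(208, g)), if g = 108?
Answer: -1/56049 ≈ -1.7842e-5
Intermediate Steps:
1/(-55937 + Q(208, g)) = 1/(-55937 - 112) = 1/(-56049) = -1/56049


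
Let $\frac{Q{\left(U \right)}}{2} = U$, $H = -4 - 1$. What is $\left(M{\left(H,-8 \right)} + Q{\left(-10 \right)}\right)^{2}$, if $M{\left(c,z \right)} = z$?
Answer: $784$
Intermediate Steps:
$H = -5$
$Q{\left(U \right)} = 2 U$
$\left(M{\left(H,-8 \right)} + Q{\left(-10 \right)}\right)^{2} = \left(-8 + 2 \left(-10\right)\right)^{2} = \left(-8 - 20\right)^{2} = \left(-28\right)^{2} = 784$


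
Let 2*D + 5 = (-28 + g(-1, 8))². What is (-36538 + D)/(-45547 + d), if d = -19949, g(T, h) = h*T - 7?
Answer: 1484/2729 ≈ 0.54379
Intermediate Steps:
g(T, h) = -7 + T*h (g(T, h) = T*h - 7 = -7 + T*h)
D = 922 (D = -5/2 + (-28 + (-7 - 1*8))²/2 = -5/2 + (-28 + (-7 - 8))²/2 = -5/2 + (-28 - 15)²/2 = -5/2 + (½)*(-43)² = -5/2 + (½)*1849 = -5/2 + 1849/2 = 922)
(-36538 + D)/(-45547 + d) = (-36538 + 922)/(-45547 - 19949) = -35616/(-65496) = -35616*(-1/65496) = 1484/2729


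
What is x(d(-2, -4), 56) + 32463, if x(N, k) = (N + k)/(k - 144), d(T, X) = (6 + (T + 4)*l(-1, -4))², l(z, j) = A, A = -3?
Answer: 357086/11 ≈ 32462.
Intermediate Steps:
l(z, j) = -3
d(T, X) = (-6 - 3*T)² (d(T, X) = (6 + (T + 4)*(-3))² = (6 + (4 + T)*(-3))² = (6 + (-12 - 3*T))² = (-6 - 3*T)²)
x(N, k) = (N + k)/(-144 + k)
x(d(-2, -4), 56) + 32463 = (9*(2 - 2)² + 56)/(-144 + 56) + 32463 = (9*0² + 56)/(-88) + 32463 = -(9*0 + 56)/88 + 32463 = -(0 + 56)/88 + 32463 = -1/88*56 + 32463 = -7/11 + 32463 = 357086/11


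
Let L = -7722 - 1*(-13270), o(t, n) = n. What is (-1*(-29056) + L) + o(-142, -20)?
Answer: 34584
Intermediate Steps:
L = 5548 (L = -7722 + 13270 = 5548)
(-1*(-29056) + L) + o(-142, -20) = (-1*(-29056) + 5548) - 20 = (29056 + 5548) - 20 = 34604 - 20 = 34584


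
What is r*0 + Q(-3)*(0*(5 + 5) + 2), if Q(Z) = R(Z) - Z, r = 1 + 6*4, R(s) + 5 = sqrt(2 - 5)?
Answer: -4 + 2*I*sqrt(3) ≈ -4.0 + 3.4641*I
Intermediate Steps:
R(s) = -5 + I*sqrt(3) (R(s) = -5 + sqrt(2 - 5) = -5 + sqrt(-3) = -5 + I*sqrt(3))
r = 25 (r = 1 + 24 = 25)
Q(Z) = -5 - Z + I*sqrt(3) (Q(Z) = (-5 + I*sqrt(3)) - Z = -5 - Z + I*sqrt(3))
r*0 + Q(-3)*(0*(5 + 5) + 2) = 25*0 + (-5 - 1*(-3) + I*sqrt(3))*(0*(5 + 5) + 2) = 0 + (-5 + 3 + I*sqrt(3))*(0*10 + 2) = 0 + (-2 + I*sqrt(3))*(0 + 2) = 0 + (-2 + I*sqrt(3))*2 = 0 + (-4 + 2*I*sqrt(3)) = -4 + 2*I*sqrt(3)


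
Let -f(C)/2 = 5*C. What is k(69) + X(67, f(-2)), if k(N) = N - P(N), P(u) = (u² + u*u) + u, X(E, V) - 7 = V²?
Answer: -9115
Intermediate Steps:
f(C) = -10*C
X(E, V) = 7 + V²
P(u) = u + 2*u² (P(u) = (u² + u²) + u = 2*u² + u = u + 2*u²)
k(N) = N - N*(1 + 2*N)
k(69) + X(67, f(-2)) = -2*69² + (7 + (-10*(-2))²) = -2*4761 + (7 + 20²) = -9522 + (7 + 400) = -9522 + 407 = -9115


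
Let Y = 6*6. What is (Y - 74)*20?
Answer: -760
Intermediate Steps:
Y = 36
(Y - 74)*20 = (36 - 74)*20 = -38*20 = -760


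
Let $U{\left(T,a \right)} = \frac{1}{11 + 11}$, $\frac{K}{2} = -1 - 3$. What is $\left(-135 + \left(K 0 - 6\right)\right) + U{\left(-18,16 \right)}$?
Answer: $- \frac{3101}{22} \approx -140.95$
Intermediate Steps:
$K = -8$ ($K = 2 \left(-1 - 3\right) = 2 \left(-4\right) = -8$)
$U{\left(T,a \right)} = \frac{1}{22}$
$\left(-135 + \left(K 0 - 6\right)\right) + U{\left(-18,16 \right)} = \left(-135 - 6\right) + \frac{1}{22} = -141 + \frac{1}{22} = - \frac{3101}{22}$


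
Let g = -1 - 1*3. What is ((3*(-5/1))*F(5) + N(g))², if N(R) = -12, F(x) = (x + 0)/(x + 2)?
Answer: 25281/49 ≈ 515.94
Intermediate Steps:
F(x) = x/(2 + x)
g = -4 (g = -1 - 3 = -4)
((3*(-5/1))*F(5) + N(g))² = ((3*(-5/1))*(5/(2 + 5)) - 12)² = ((3*(-5*1))*(5/7) - 12)² = ((3*(-5))*(5*(⅐)) - 12)² = (-15*5/7 - 12)² = (-75/7 - 12)² = (-159/7)² = 25281/49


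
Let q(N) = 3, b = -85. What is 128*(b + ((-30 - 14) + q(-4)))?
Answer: -16128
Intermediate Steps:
128*(b + ((-30 - 14) + q(-4))) = 128*(-85 + ((-30 - 14) + 3)) = 128*(-85 + (-44 + 3)) = 128*(-85 - 41) = 128*(-126) = -16128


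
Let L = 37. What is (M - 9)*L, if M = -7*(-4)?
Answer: 703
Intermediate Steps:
M = 28
(M - 9)*L = (28 - 9)*37 = 19*37 = 703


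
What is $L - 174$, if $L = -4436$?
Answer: $-4610$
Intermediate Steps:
$L - 174 = -4436 - 174 = -4610$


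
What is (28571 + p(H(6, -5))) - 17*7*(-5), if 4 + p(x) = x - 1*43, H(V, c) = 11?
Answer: 29130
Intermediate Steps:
p(x) = -47 + x (p(x) = -4 + (x - 1*43) = -4 + (x - 43) = -4 + (-43 + x) = -47 + x)
(28571 + p(H(6, -5))) - 17*7*(-5) = (28571 + (-47 + 11)) - 17*7*(-5) = (28571 - 36) - 119*(-5) = 28535 + 595 = 29130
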